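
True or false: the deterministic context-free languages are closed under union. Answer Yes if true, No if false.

No

{aⁿbⁿ : n≥0} and {aⁿb²ⁿ : n≥0} are each accepted by a deterministic PDA (push the a's; pop one per b, respectively one per two b's), but their union U is not. Suppose a DPDA M accepted U. Being deterministic, M has a single run on aⁿb²ⁿ, and since aⁿbⁿ ∈ U that run passes through an accepting configuration right after consuming the prefix aⁿbⁿ and then goes on to accept again after n more b's. Build an ordinary (nondeterministic) PDA M′ that simulates M on a's and b's and, at any moment when M is in an accepting state, may switch to a second mode in which it reads only c's, feeding each c to M as a b; M′ accepts when M does. Then M′ accepts aⁱbʲcᵏ (k≥1) exactly when both aⁱbʲ ∈ U and aⁱbʲ⁺ᵏ ∈ U, and checking the four cases (i=j or j=2i, combined with j+k=i or j+k=2i) leaves only i=j=k: so L(M′) ∩ a*b*c⁺ = {aⁿbⁿcⁿ : n≥1} would be context-free, which it is not (pumping lemma) — contradiction. (The union is an unambiguous CFL; it is determinism, not unambiguity, that fails.)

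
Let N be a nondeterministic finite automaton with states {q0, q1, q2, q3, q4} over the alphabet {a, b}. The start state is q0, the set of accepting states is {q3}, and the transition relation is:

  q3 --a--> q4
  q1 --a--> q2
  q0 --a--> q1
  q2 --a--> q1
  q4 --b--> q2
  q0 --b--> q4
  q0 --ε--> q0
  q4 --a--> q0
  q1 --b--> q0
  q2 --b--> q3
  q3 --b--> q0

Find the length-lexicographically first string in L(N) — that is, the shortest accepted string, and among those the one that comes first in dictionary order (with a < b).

aab

A breadth-first search from q0 reaches an accepting state first via the path q0 → q1 → q2 → q3 on input aab.
No string of length < 3 is accepted (BFS exhausts all shorter strings without reaching an accepting state), and aab is the lexicographically least accepting string of length 3.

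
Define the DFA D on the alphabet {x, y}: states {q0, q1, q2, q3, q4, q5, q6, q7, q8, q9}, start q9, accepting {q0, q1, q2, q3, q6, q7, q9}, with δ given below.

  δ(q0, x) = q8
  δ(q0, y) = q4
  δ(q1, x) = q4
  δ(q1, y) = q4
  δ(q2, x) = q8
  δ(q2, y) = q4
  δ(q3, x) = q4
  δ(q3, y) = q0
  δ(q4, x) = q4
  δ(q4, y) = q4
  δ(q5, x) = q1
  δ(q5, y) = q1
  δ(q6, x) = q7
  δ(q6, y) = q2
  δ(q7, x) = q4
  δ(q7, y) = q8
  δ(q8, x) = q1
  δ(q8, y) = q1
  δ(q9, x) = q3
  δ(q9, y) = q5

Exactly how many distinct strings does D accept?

7

The useful subgraph on states {q0, q1, q3, q5, q8, q9} is acyclic, so L(D) is finite; the longest accepting path visits 5 useful states, giving maximum string length 4.
Counting accepting paths from q9 by length: 1 of length 0, 1 of length 1, 3 of length 2, 2 of length 4. Total 7.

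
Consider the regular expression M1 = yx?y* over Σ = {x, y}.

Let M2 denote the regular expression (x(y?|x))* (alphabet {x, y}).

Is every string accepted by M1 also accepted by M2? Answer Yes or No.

The string y is in L(M1) but not in L(M2).
So L(M1) ⊄ L(M2).

No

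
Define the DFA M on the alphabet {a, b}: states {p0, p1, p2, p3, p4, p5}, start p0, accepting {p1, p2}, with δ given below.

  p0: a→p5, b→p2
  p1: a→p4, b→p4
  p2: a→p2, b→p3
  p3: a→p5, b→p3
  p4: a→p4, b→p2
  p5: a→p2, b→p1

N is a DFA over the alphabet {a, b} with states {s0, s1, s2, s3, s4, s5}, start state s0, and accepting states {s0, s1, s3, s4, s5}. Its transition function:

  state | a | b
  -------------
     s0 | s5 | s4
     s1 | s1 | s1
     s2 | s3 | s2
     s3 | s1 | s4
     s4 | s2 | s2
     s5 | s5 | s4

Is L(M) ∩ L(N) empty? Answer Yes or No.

No

The string b is accepted by both M and N.
Hence L(M) ∩ L(N) ≠ ∅.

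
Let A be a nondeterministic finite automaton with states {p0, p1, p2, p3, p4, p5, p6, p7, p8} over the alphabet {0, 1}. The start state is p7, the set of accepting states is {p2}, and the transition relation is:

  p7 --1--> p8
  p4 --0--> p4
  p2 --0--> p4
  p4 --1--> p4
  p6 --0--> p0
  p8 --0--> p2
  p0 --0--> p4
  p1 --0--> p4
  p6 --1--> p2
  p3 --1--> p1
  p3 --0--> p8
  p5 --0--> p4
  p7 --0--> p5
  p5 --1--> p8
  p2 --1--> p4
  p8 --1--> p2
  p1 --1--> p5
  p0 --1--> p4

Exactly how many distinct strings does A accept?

4

The useful subgraph on states {p2, p5, p7, p8} is acyclic, so L(A) is finite; the longest accepting path visits 4 useful states, giving maximum string length 3.
Counting accepting paths from p7 by length: 2 of length 2, 2 of length 3. Total 4.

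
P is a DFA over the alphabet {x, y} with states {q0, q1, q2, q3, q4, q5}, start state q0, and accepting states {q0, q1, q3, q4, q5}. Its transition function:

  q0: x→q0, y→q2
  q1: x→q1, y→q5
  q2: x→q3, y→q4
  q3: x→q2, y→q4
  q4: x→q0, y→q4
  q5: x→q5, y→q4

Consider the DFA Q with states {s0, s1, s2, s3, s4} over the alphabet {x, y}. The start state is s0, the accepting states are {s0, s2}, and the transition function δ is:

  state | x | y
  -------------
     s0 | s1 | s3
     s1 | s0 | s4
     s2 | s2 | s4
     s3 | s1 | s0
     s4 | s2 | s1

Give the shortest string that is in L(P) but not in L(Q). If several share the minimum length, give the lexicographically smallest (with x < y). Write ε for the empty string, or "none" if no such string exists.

The string x is accepted by P but not by Q.
No shorter string lies in the difference, and x is the lexicographically first length-1 string in L(P) \ L(Q).

x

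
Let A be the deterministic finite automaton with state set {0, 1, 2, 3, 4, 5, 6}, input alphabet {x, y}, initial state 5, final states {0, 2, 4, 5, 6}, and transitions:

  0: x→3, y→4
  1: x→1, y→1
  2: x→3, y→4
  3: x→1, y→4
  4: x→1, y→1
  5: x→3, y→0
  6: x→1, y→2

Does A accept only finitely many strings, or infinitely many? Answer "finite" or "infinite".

finite

The useful states (reachable from 5 and able to reach an accepting state) are {0, 3, 4, 5}.
Restricted to these states the transition graph has no cycle, so every accepting path has bounded length and L is finite.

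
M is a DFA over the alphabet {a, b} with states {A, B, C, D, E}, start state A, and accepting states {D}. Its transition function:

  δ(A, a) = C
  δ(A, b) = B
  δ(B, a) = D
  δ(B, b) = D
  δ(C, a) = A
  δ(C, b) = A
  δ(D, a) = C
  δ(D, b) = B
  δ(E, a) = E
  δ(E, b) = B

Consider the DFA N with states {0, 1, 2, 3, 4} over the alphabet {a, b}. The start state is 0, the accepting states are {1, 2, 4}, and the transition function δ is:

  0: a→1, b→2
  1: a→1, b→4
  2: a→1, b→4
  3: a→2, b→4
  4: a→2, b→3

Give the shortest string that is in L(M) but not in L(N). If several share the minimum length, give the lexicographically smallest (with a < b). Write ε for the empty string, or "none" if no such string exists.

aabb

The string aabb is accepted by M but not by N.
No shorter string lies in the difference, and aabb is the lexicographically first length-4 string in L(M) \ L(N).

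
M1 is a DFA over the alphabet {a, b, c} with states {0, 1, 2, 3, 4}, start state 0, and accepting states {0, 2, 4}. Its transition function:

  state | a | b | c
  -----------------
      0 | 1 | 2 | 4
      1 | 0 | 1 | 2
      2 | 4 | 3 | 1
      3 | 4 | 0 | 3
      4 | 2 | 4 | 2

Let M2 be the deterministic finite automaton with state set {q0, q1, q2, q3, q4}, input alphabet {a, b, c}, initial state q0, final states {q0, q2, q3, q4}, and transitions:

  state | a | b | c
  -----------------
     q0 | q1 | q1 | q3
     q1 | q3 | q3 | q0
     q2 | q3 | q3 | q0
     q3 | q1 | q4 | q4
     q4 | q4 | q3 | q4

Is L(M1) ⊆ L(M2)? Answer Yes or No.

No

The string b is in L(M1) but not in L(M2).
So L(M1) ⊄ L(M2).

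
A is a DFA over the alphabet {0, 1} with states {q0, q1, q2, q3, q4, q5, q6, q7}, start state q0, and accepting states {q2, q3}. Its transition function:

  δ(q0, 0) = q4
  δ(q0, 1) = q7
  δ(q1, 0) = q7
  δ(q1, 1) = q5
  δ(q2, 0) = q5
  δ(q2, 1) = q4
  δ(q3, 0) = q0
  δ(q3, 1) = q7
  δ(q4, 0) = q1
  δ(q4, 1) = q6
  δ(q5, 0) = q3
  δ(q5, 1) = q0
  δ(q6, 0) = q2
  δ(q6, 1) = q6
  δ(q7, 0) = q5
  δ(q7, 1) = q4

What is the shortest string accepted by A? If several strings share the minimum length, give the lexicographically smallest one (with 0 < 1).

010

A breadth-first search from q0 reaches an accepting state first via the path q0 → q4 → q6 → q2 on input 010.
No string of length < 3 is accepted (BFS exhausts all shorter strings without reaching an accepting state), and 010 is the lexicographically least accepting string of length 3.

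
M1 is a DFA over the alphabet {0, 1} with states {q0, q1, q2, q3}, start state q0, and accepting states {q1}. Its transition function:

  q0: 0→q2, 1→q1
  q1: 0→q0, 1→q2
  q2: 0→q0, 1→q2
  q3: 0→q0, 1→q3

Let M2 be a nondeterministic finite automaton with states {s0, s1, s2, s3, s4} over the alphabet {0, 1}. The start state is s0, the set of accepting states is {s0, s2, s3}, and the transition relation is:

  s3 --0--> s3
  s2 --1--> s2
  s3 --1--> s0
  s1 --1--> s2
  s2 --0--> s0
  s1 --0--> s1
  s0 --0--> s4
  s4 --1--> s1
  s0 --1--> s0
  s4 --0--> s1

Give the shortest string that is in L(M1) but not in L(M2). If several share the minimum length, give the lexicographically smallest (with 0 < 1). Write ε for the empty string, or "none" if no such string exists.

101

The string 101 is accepted by M1 but not by M2.
No shorter string lies in the difference, and 101 is the lexicographically first length-3 string in L(M1) \ L(M2).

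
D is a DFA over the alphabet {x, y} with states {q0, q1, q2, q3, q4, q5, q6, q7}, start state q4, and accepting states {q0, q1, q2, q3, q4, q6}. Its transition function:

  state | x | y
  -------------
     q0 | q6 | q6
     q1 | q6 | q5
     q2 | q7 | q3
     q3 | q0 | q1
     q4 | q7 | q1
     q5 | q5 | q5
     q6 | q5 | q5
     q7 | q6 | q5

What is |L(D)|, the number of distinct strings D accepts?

4

The useful subgraph on states {q1, q4, q6, q7} is acyclic, so L(D) is finite; the longest accepting path visits 3 useful states, giving maximum string length 2.
Counting accepting paths from q4 by length: 1 of length 0, 1 of length 1, 2 of length 2. Total 4.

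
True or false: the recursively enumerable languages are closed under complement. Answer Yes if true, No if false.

No

If both L and its complement were r.e., running the two recognisers in parallel would decide L, so L would be recursive; but there are r.e. languages that are not recursive (e.g. the halting problem), and their complements are therefore not r.e.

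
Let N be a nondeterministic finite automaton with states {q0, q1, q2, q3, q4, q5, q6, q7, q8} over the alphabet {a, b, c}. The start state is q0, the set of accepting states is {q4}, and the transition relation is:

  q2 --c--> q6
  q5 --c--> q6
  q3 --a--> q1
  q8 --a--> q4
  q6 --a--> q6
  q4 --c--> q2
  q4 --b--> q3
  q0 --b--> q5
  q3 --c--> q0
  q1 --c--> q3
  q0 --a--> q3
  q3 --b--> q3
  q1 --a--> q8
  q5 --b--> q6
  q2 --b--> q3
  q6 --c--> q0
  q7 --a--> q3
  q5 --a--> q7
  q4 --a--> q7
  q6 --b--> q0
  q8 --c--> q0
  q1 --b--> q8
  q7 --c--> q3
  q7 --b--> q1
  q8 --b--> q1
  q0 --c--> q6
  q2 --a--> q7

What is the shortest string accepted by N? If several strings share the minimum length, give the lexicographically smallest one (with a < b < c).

aaaa

A breadth-first search from q0 reaches an accepting state first via the path q0 → q3 → q1 → q8 → q4 on input aaaa.
No string of length < 4 is accepted (BFS exhausts all shorter strings without reaching an accepting state), and aaaa is the lexicographically least accepting string of length 4.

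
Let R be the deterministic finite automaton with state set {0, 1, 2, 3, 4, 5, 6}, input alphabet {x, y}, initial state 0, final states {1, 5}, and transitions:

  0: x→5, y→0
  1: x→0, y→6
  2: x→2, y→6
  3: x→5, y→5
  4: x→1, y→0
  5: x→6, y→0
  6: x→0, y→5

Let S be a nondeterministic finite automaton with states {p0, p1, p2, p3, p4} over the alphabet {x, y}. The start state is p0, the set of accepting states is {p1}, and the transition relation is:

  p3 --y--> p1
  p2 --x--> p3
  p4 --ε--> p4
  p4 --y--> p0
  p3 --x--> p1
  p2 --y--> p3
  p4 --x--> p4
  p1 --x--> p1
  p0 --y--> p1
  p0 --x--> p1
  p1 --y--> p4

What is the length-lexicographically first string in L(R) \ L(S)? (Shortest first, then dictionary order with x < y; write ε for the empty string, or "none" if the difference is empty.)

xxy

The string xxy is accepted by R but not by S.
No shorter string lies in the difference, and xxy is the lexicographically first length-3 string in L(R) \ L(S).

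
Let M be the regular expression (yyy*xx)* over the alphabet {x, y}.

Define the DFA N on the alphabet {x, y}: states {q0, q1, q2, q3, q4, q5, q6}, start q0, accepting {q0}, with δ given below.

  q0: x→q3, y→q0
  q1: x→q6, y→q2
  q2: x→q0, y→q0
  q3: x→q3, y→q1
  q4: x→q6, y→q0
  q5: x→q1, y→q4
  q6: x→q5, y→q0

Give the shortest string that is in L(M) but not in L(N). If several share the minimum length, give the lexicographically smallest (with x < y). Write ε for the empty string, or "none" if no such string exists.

The string yyxx is accepted by M but not by N.
No shorter string lies in the difference, and yyxx is the lexicographically first length-4 string in L(M) \ L(N).

yyxx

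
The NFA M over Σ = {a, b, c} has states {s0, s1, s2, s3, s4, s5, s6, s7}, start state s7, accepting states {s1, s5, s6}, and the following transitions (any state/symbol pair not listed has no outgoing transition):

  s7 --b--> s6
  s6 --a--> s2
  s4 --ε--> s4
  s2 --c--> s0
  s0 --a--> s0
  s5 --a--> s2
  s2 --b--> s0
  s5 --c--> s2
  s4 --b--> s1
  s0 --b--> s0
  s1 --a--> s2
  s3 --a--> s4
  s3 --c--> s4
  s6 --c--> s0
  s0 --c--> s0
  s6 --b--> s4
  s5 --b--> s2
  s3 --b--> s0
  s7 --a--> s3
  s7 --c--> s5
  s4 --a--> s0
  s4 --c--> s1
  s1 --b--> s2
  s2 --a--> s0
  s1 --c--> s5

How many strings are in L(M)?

14

The useful subgraph on states {s1, s3, s4, s5, s6, s7} is acyclic, so L(M) is finite; the longest accepting path visits 5 useful states, giving maximum string length 4.
Counting accepting paths from s7 by length: 2 of length 1, 6 of length 3, 6 of length 4. Total 14.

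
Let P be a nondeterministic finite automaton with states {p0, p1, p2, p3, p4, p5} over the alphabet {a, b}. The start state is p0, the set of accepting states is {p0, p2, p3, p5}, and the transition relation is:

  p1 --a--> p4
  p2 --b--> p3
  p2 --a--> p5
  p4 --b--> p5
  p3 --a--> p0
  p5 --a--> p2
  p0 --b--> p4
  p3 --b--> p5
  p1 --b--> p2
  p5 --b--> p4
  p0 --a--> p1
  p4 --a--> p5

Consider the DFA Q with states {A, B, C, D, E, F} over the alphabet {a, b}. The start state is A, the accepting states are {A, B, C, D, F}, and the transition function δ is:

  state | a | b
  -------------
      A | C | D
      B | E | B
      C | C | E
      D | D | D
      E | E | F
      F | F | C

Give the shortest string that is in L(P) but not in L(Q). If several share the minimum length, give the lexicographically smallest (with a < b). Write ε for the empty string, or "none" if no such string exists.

ab

The string ab is accepted by P but not by Q.
No shorter string lies in the difference, and ab is the lexicographically first length-2 string in L(P) \ L(Q).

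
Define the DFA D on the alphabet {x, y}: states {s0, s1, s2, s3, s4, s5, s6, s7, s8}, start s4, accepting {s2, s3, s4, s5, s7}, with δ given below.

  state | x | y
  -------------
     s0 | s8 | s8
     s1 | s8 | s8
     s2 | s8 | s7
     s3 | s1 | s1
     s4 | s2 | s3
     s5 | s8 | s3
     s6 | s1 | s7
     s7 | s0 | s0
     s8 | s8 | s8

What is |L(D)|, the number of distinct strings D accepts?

The useful subgraph on states {s2, s3, s4, s7} is acyclic, so L(D) is finite; the longest accepting path visits 3 useful states, giving maximum string length 2.
Counting accepting paths from s4 by length: 1 of length 0, 2 of length 1, 1 of length 2. Total 4.

4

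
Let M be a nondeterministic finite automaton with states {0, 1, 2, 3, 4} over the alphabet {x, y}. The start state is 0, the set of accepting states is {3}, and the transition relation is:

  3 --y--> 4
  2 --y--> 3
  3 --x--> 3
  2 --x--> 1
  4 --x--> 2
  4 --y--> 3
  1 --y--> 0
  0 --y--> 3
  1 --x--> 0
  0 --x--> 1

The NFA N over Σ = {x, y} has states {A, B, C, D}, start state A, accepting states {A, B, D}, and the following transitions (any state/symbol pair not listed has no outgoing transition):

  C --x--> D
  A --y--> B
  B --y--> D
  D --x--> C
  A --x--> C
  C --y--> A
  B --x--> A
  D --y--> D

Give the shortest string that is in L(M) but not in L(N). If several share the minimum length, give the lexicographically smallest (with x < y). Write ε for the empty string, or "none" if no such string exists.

The string yxx is accepted by M but not by N.
No shorter string lies in the difference, and yxx is the lexicographically first length-3 string in L(M) \ L(N).

yxx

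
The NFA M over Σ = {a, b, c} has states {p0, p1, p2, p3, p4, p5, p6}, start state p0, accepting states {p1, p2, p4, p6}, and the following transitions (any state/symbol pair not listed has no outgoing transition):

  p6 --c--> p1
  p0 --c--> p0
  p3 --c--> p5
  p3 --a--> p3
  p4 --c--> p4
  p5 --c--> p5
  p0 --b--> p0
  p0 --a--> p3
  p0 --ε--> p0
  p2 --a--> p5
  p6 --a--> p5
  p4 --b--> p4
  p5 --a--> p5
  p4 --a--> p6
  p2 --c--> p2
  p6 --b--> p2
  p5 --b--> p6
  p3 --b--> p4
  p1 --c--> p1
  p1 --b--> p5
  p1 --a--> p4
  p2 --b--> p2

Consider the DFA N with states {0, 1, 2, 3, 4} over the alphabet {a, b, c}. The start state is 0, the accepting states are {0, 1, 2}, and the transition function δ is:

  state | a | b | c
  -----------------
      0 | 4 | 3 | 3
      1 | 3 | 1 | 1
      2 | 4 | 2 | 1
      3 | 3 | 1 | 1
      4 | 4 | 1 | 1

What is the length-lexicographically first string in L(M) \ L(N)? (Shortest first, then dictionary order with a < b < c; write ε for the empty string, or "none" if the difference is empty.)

The string aba is accepted by M but not by N.
No shorter string lies in the difference, and aba is the lexicographically first length-3 string in L(M) \ L(N).

aba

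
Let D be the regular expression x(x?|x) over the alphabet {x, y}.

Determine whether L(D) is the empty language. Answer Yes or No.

No

The string x matches the expression, so it belongs to L(D).
Since L(D) contains at least one string, it is not empty.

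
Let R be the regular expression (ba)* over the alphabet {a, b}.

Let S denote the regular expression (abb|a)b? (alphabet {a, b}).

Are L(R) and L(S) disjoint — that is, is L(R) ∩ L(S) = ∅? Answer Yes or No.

Yes

Converting the expression R to a DFA (subset construction, then merging equivalent states) gives the minimal DFA with states {r0, r1, r2}, start state r0, accepting states {r0} and transitions r0: a→r1, b→r2; r1: a→r1, b→r1; r2: a→r0, b→r1.
Converting the expression S to a DFA (subset construction, then merging equivalent states) gives the minimal DFA with states {s0, s1, s2, s3, s4, s5}, start state s0, accepting states {s1, s3, s4, s5} and transitions s0: a→s1, b→s2; s1: a→s2, b→s3; s2: a→s2, b→s2; s3: a→s2, b→s4; s4: a→s2, b→s5; s5: a→s2, b→s2.
Exploring the product automaton R × S from the start pair (r0, s0), following both machines on each input symbol, reaches 8 state pairs: (r0, s0), (r1, s1), (r2, s2), (r1, s2), (r1, s3), (r0, s2), (r1, s4), (r1, s5).
R accepts in {r0} and S accepts in {s1, s3, s4, s5}; no reachable pair has both components accepting, so no string drives both machines to acceptance simultaneously and L(R) ∩ L(S) = ∅.
So no string is accepted by both, and the intersection is empty.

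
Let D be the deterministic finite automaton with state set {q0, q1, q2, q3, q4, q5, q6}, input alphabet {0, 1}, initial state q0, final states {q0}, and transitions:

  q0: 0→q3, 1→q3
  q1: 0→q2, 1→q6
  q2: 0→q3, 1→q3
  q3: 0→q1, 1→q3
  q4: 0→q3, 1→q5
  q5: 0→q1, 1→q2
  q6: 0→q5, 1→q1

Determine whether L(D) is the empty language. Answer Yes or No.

The empty string ε is accepted: the run q0 ends in the accepting state q0.
Since at least one string is accepted, L(D) is not empty.

No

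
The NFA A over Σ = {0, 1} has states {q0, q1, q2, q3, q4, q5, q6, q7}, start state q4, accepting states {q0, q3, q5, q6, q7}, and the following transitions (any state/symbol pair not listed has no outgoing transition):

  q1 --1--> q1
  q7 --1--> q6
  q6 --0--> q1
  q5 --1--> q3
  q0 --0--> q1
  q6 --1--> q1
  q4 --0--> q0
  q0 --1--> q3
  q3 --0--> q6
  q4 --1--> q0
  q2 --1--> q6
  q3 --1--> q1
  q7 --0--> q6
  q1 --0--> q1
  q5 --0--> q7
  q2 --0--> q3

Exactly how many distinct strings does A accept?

The useful subgraph on states {q0, q3, q4, q6} is acyclic, so L(A) is finite; the longest accepting path visits 4 useful states, giving maximum string length 3.
Counting accepting paths from q4 by length: 2 of length 1, 2 of length 2, 2 of length 3. Total 6.

6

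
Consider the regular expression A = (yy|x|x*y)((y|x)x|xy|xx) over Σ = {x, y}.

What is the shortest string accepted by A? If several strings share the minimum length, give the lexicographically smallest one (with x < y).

xxx

By inspection of the expression, no string of length less than 3 matches, and xxx is the lexicographically first match of length 3.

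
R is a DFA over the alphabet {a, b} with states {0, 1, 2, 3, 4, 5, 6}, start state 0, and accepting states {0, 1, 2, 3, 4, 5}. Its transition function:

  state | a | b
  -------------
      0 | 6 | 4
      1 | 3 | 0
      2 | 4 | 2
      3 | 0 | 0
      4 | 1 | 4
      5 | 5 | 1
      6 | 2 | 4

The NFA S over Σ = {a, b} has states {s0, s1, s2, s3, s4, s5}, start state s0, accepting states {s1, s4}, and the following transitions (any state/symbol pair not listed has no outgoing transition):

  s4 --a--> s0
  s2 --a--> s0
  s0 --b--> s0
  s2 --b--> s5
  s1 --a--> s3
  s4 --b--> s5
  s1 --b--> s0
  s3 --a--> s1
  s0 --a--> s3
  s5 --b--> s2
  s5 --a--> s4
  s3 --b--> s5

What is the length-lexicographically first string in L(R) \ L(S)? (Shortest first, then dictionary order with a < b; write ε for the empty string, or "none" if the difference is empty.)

The empty string ε is accepted by R but not by S.
Since ε is the unique shortest string, it is the required witness.

ε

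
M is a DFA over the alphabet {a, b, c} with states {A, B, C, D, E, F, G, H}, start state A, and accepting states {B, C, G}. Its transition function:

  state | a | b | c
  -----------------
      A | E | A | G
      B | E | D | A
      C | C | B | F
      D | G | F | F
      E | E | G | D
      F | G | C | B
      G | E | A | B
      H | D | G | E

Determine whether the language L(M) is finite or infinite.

infinite

State A is reachable from the start and can reach an accepting state, and it lies on the cycle A → A.
Traversing that cycle any number of times yields accepted strings of unbounded length, so the language is infinite.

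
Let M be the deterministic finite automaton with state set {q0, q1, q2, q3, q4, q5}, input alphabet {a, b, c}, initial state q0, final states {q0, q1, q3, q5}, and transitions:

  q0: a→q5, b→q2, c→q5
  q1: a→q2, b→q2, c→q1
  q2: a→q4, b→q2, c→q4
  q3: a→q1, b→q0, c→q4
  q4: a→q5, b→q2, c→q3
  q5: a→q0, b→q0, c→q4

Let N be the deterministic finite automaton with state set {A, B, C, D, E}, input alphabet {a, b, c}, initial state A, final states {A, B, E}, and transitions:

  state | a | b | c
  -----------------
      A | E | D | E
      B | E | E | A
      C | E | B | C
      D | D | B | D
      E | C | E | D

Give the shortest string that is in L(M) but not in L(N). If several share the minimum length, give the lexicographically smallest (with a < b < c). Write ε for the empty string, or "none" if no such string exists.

The string aa is accepted by M but not by N.
No shorter string lies in the difference, and aa is the lexicographically first length-2 string in L(M) \ L(N).

aa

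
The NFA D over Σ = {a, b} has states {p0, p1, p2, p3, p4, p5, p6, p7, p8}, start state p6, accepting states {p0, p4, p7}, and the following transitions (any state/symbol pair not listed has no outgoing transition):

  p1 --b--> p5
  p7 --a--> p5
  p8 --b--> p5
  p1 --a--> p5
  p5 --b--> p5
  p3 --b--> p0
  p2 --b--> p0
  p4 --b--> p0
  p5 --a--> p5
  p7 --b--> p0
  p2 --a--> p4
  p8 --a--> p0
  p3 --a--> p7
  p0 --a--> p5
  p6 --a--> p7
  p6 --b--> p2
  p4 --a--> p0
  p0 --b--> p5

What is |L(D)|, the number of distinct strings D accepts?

6

The useful subgraph on states {p0, p2, p4, p6, p7} is acyclic, so L(D) is finite; the longest accepting path visits 4 useful states, giving maximum string length 3.
Counting accepting paths from p6 by length: 1 of length 1, 3 of length 2, 2 of length 3. Total 6.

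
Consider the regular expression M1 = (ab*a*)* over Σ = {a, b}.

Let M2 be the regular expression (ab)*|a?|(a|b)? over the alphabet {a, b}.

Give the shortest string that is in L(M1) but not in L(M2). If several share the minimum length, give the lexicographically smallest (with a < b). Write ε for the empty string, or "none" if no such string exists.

The string aa is accepted by M1 but not by M2.
No shorter string lies in the difference, and aa is the lexicographically first length-2 string in L(M1) \ L(M2).

aa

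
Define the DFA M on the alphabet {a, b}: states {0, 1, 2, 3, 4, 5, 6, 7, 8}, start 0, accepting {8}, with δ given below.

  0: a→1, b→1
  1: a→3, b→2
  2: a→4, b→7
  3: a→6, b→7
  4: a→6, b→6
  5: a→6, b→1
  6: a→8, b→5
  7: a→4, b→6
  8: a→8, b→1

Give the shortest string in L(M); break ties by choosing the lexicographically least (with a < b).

aaaa

A breadth-first search from 0 reaches an accepting state first via the path 0 → 1 → 3 → 6 → 8 on input aaaa.
No string of length < 4 is accepted (BFS exhausts all shorter strings without reaching an accepting state), and aaaa is the lexicographically least accepting string of length 4.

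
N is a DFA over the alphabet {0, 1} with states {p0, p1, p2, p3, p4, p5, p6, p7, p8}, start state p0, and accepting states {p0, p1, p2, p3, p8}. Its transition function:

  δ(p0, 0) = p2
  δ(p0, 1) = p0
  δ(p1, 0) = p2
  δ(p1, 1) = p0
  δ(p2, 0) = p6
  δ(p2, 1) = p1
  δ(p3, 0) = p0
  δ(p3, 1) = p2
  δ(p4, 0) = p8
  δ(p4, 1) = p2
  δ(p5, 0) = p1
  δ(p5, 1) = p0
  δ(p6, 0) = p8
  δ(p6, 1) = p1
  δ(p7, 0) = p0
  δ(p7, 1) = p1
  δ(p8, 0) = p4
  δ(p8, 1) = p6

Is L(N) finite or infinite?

State p0 is reachable from the start and can reach an accepting state, and it lies on the cycle p0 → p0.
Traversing that cycle any number of times yields accepted strings of unbounded length, so the language is infinite.

infinite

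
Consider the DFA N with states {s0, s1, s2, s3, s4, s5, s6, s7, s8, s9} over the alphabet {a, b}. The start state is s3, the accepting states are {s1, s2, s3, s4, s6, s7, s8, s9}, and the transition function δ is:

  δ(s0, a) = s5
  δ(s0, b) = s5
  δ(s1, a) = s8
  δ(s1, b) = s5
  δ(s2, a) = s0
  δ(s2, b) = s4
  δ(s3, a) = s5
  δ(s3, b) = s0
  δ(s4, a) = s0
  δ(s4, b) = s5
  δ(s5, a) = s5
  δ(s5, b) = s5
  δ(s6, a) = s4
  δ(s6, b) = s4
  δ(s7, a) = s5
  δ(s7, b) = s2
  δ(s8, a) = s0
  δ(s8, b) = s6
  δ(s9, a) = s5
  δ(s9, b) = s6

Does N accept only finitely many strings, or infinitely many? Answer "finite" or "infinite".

The useful states (reachable from s3 and able to reach an accepting state) are {s3}.
Restricted to these states the transition graph has no cycle, so every accepting path has bounded length and L is finite.

finite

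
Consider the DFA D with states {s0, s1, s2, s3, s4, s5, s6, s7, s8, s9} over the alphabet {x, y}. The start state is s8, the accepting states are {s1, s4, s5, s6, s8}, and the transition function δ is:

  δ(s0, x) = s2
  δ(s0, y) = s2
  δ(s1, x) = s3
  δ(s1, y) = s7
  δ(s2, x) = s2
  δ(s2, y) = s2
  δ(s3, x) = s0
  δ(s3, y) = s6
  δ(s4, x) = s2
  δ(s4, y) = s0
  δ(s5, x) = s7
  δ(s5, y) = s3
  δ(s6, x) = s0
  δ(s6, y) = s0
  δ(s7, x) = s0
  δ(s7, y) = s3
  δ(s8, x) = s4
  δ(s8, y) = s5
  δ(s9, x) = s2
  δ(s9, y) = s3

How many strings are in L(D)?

The useful subgraph on states {s3, s4, s5, s6, s7, s8} is acyclic, so L(D) is finite; the longest accepting path visits 5 useful states, giving maximum string length 4.
Counting accepting paths from s8 by length: 1 of length 0, 2 of length 1, 1 of length 3, 1 of length 4. Total 5.

5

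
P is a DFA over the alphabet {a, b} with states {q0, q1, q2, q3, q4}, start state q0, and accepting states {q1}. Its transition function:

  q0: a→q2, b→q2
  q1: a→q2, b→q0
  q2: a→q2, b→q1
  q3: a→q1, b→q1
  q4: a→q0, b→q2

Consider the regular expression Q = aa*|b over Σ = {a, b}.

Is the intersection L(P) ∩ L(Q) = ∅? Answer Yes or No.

Yes

Converting the expression Q to a DFA (subset construction, then merging equivalent states) gives the minimal DFA with states {r0, r1, r2, r3}, start state r0, accepting states {r1, r2} and transitions r0: a→r1, b→r2; r1: a→r1, b→r3; r2: a→r3, b→r3; r3: a→r3, b→r3.
Exploring the product automaton P × Q from the start pair (q0, r0), following both machines on each input symbol, reaches 6 state pairs: (q0, r0), (q2, r1), (q2, r2), (q1, r3), (q2, r3), (q0, r3).
P accepts in {q1} and Q accepts in {r1, r2}; no reachable pair has both components accepting, so no string drives both machines to acceptance simultaneously and L(P) ∩ L(Q) = ∅.
So no string is accepted by both, and the intersection is empty.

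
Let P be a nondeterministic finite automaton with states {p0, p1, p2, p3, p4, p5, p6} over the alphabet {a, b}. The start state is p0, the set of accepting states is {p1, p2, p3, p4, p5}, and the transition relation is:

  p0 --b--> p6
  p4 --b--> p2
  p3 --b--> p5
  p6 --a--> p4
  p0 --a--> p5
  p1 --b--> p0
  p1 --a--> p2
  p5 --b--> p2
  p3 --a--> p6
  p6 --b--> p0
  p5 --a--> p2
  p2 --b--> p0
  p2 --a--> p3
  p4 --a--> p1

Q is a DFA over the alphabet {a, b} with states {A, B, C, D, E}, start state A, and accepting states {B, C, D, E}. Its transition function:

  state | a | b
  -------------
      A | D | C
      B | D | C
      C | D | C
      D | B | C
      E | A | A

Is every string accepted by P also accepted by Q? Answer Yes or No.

Exploring the product automaton P × Q from the start pair (p0, A), following both machines on each input symbol, reaches 16 state pairs: (p0, A), (p5, D), (p6, C), (p2, B), (p2, C), (p4, D), (p0, C), (p3, D), (p1, B), (p6, B), (p5, C), (p2, D), (p3, B), (p6, D), (p4, B), (p1, D).
P accepts in {p1, p2, p3, p4, p5} and Q accepts in {B, C, D, E}. The reachable pairs whose P-component is accepting are (p5, D), (p2, B), (p2, C), (p4, D), (p3, D), (p1, B), (p5, C), (p2, D), (p3, B), (p4, B), (p1, D); in each of them the Q-component is accepting too, so the product for L(P) \ L(Q) (P-component accepting, Q-component rejecting) has no reachable accepting pair and the difference is empty.
Hence every string in L(P) is also in L(Q).

Yes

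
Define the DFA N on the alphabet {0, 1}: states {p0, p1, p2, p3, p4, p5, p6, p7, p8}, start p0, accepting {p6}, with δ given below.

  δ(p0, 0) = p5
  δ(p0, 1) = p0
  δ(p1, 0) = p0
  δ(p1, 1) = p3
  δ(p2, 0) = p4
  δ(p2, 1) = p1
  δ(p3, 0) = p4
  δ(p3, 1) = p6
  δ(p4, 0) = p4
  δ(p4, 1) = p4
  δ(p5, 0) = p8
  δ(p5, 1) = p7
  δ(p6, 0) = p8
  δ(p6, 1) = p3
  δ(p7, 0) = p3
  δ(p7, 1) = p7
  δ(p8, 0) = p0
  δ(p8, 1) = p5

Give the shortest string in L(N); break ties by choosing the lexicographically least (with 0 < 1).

0101

A breadth-first search from p0 reaches an accepting state first via the path p0 → p5 → p7 → p3 → p6 on input 0101.
No string of length < 4 is accepted (BFS exhausts all shorter strings without reaching an accepting state), and 0101 is the lexicographically least accepting string of length 4.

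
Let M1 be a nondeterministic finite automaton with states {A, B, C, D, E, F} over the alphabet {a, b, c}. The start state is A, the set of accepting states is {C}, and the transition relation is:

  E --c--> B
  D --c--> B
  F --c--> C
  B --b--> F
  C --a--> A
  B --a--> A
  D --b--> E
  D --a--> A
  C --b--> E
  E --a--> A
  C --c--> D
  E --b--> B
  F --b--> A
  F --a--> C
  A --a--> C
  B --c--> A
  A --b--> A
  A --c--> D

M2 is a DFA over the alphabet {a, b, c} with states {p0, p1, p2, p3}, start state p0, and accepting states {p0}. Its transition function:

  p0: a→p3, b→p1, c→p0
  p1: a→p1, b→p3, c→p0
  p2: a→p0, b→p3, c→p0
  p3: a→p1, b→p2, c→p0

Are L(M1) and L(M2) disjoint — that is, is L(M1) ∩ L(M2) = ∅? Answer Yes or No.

The string bbba is accepted by both M1 and M2.
Hence L(M1) ∩ L(M2) ≠ ∅.

No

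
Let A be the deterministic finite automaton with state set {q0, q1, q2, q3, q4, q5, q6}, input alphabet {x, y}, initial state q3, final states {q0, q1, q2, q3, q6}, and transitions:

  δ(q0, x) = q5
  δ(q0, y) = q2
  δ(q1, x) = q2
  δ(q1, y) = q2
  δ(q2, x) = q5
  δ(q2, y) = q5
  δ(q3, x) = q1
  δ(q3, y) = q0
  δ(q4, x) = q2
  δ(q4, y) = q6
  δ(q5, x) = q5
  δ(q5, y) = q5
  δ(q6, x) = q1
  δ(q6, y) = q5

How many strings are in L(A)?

The useful subgraph on states {q0, q1, q2, q3} is acyclic, so L(A) is finite; the longest accepting path visits 3 useful states, giving maximum string length 2.
Counting accepting paths from q3 by length: 1 of length 0, 2 of length 1, 3 of length 2. Total 6.

6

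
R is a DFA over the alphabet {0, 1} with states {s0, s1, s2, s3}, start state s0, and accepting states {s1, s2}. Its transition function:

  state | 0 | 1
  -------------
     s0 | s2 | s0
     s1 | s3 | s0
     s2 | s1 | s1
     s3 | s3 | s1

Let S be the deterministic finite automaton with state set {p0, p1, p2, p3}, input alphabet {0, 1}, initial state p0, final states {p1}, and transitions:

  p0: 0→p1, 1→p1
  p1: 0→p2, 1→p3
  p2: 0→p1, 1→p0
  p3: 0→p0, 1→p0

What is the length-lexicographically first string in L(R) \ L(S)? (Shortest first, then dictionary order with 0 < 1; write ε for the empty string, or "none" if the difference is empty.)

00

The string 00 is accepted by R but not by S.
No shorter string lies in the difference, and 00 is the lexicographically first length-2 string in L(R) \ L(S).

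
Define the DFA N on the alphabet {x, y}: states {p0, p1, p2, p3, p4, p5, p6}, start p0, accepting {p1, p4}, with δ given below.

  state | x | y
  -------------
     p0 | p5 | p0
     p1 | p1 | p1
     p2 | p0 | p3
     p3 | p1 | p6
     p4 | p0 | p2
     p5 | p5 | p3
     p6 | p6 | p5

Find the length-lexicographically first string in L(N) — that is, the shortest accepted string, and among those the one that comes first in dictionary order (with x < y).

A breadth-first search from p0 reaches an accepting state first via the path p0 → p5 → p3 → p1 on input xyx.
No string of length < 3 is accepted (BFS exhausts all shorter strings without reaching an accepting state), and xyx is the lexicographically least accepting string of length 3.

xyx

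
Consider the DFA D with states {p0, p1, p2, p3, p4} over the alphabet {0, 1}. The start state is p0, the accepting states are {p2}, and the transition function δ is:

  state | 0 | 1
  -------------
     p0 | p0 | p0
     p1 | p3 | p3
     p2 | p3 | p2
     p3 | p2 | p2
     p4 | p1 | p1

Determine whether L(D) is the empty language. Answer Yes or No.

The states reachable from the start state are {p0}.
None of the accepting states {p2} is reachable, so no string is accepted and L(D) = ∅.

Yes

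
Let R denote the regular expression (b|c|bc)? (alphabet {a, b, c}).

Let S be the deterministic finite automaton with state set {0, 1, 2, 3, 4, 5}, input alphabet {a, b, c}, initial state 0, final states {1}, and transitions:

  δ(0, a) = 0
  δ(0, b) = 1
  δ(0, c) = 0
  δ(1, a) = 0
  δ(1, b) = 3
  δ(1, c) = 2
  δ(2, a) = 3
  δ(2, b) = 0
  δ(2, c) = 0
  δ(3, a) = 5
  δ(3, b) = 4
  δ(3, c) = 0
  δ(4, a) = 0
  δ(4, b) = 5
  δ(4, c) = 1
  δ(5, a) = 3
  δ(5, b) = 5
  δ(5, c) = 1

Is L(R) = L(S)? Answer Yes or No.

The empty string ε is accepted by R but rejected by S.
So L(R) ≠ L(S).

No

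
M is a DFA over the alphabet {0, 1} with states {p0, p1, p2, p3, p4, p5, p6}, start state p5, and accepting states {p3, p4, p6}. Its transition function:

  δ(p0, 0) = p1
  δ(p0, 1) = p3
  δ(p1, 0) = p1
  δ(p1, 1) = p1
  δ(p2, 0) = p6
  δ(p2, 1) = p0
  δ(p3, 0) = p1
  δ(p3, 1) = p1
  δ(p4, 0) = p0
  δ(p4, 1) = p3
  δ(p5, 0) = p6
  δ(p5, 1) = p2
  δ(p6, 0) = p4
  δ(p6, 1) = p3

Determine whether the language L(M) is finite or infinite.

finite

The useful states (reachable from p5 and able to reach an accepting state) are {p0, p2, p3, p4, p5, p6}.
Restricted to these states the transition graph has no cycle, so every accepting path has bounded length and L is finite.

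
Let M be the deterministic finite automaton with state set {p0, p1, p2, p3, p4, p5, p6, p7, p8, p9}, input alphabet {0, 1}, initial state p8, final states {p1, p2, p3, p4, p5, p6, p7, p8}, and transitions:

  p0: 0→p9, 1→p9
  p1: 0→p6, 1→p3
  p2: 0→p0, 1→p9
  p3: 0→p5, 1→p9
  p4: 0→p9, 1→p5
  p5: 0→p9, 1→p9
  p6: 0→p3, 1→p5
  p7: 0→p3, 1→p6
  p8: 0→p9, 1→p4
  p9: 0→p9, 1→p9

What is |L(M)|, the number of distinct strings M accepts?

3

The useful subgraph on states {p4, p5, p8} is acyclic, so L(M) is finite; the longest accepting path visits 3 useful states, giving maximum string length 2.
Counting accepting paths from p8 by length: 1 of length 0, 1 of length 1, 1 of length 2. Total 3.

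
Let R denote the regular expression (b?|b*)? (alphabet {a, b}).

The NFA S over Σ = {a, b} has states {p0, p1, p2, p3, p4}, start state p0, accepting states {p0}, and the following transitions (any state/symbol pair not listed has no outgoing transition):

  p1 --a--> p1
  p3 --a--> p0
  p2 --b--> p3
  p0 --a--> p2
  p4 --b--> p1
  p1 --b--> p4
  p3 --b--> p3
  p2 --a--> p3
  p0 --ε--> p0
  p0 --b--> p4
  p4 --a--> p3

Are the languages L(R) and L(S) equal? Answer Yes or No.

The string b is accepted by R but rejected by S.
So L(R) ≠ L(S).

No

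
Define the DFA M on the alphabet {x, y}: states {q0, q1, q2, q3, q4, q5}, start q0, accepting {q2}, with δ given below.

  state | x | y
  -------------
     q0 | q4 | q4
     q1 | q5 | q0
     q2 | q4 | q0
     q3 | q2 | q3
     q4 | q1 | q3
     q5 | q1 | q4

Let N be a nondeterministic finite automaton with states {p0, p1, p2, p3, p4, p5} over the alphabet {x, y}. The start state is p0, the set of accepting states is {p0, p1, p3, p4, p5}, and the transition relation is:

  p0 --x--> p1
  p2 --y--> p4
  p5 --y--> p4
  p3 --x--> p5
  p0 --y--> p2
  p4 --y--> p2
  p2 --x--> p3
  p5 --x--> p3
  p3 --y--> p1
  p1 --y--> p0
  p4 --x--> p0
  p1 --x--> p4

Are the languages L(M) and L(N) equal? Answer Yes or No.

No

The empty string ε is accepted by N but rejected by M.
So L(M) ≠ L(N).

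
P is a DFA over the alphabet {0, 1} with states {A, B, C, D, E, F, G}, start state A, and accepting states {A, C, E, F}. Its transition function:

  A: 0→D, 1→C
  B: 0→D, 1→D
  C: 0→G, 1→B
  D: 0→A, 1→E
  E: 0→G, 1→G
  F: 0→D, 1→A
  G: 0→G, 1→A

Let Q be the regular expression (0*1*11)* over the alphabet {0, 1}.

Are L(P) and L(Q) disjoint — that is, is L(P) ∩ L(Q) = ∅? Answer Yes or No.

No

The empty string ε is accepted by both P and Q.
Hence L(P) ∩ L(Q) ≠ ∅.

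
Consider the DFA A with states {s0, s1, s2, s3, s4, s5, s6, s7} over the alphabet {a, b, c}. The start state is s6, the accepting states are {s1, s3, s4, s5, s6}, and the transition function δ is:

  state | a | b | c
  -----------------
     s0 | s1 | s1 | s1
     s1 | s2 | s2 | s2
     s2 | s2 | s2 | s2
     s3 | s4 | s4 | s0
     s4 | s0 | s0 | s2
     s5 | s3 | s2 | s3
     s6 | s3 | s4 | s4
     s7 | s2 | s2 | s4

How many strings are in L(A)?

33

The useful subgraph on states {s0, s1, s3, s4, s6} is acyclic, so L(A) is finite; the longest accepting path visits 5 useful states, giving maximum string length 4.
Counting accepting paths from s6 by length: 1 of length 0, 3 of length 1, 2 of length 2, 15 of length 3, 12 of length 4. Total 33.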